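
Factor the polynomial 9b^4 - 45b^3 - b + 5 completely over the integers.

Group as (9b^4 - b) + (-45b^3 + 5) = b(9b^3 - 1) - 5(9b^3 - 1).
Both groups share the factor (9b^3 - 1).

(b - 5)(9b^3 - 1)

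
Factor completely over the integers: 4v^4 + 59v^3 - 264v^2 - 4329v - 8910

Testing divisors of the constant over divisors of the leading coefficient, v = -11/4 is a root, giving the factor (4v + 11) and quotient v^3 + 12v^2 - 99v - 810.
Then v = 9 is a root, so (v - 9) is a factor; dividing leaves v^2 + 21v + 90.
The remaining quadratic factors as (v + 6)(v + 15).

(4v + 11)(v + 15)(v + 6)(v - 9)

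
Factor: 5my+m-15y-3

(5y+1)(m-3)

Group as (5my+m) + (-15y-3) = m(5y+1) - 3(5y+1).
Both groups share the factor (5y+1).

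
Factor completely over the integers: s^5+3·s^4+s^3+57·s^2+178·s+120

By the rational root theorem, s = -1 is a root, giving the factor (s+1) and quotient s^4+2·s^3-s^2+58·s+120.
Then s = -2 is a root, so (s+2) divides it; the quotient is s^3-s+60.
Then s = -4 is a root, so (s+4) is a factor; dividing leaves s^2-4·s+15.
The quadratic s^2-4·s+15 has discriminant -44 < 0 and is irreducible over ℤ.

(s+1)·(s+2)·(s+4)·(s^2-4·s+15)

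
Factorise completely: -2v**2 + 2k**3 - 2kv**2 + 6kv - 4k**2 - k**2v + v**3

(2k - v)(k + v - 2)(k - v)

Group: k(2k**2 - 3kv + v**2) + (v - 2)(2k**2 - 3kv + v**2); both groups contain (2k**2 - 3kv + v**2), so (k + v - 2) is a factor with cofactor 2k**2 - 3kv + v**2.
The cofactor groups again: 2k**2 - 3kv + v**2 = 2k(k - v) - v(k - v); both groups contain (k - v), giving (2k - v)(k - v).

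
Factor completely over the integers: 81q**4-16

(3q+2)(3q-2)(9q**2+4)

Difference of squares twice: with A = 3q and B = 2, A⁴ − B⁴ = (A² − B²)(A² + B²), and A² − B² factors again.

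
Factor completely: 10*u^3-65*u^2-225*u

Pull out the common factor 5*u, then factor the remaining trinomial.

5*u*(2*u+5)*(u-9)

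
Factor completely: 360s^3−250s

Factor out 10s, leaving 36s^2−25, which is a difference of two squares.

10s(6s+5)(6s−5)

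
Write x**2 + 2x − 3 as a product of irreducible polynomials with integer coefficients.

Two integers with product −3 and sum 2 are 3 and −1.

(x + 3)(x − 1)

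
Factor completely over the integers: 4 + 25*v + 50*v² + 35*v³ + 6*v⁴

Trying the rational-root candidates, v = -1/3 is a root, so (3*v + 1) divides it; the quotient is 2*v³ + 11*v² + 13*v + 4.
Continuing, v = -4 is a root, so (v + 4) is a factor; dividing leaves 2*v² + 3*v + 1.
The remaining quadratic factors as (v + 1)(2*v + 1).

(2*v + 1)*(3*v + 1)*(v + 1)*(v + 4)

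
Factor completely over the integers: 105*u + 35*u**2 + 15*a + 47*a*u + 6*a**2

(6*a + 5*u + 15)*(a + 7*u)

Group: 6*a*(a + 7*u) + (5*u + 15)*(a + 7*u); both groups contain (a + 7*u).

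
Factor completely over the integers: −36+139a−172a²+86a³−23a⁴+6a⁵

By the rational root theorem, a = 1 is a root, giving the factor (a−1) and quotient 6a⁴−17a³+69a²−103a+36.
Then a = 1/2 is a root, so (2a−1) divides it; the quotient is 3a³−7a²+31a−36.
Then a = 4/3 is a root, so (3a−4) is a factor; dividing leaves a²−a+9.
The quadratic a²−a+9 has discriminant −35 < 0 and is irreducible over ℤ.

(2a−1)(3a−4)(a−1)(a²−a+9)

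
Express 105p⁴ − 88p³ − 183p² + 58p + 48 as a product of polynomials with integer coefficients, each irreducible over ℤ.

Trying the rational-root candidates, p = −3/7 is a root, so (7p + 3) is a factor; dividing leaves 15p³ − 19p² − 18p + 16.
Next, p = −1 is a root, so (p + 1) divides it; the quotient is 15p² − 34p + 16.
The remaining quadratic factors as (5p − 8)(3p − 2).

(3p − 2)(5p − 8)(7p + 3)(p + 1)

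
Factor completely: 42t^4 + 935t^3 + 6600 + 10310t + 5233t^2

(6t + 11)(7t + 10)(t + 15)(t + 4)

By the rational root theorem, t = -11/6 is a root, so (6t + 11) divides it; the quotient is 7t^3 + 143t^2 + 610t + 600.
Next, t = -4 is a root, giving the factor (t + 4) and quotient 7t^2 + 115t + 150.
The remaining quadratic factors as (7t + 10)(t + 15).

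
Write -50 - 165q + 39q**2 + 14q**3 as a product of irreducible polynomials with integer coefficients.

Trying the rational-root candidates, q = 5/2 is a root, so (2q - 5) divides it; the quotient is 7q**2 + 37q + 10.
The remaining quadratic factors as (q + 5)(7q + 2).

(2q - 5)(7q + 2)(q + 5)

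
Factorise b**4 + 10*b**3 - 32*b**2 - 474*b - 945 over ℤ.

(b + 3)*(b + 5)*(b + 9)*(b - 7)

By the rational root theorem, b = -9 is a root, so (b + 9) divides it; the quotient is b**3 + b**2 - 41*b - 105.
Then b = 7 is a root, so (b - 7) divides it; the quotient is b**2 + 8*b + 15.
The remaining quadratic factors as (b + 5)(b + 3).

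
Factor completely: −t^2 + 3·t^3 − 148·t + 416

Testing divisors of the constant over divisors of the leading coefficient, t = −8 is a root, giving the factor (t + 8) and quotient 3·t^2 − 25·t + 52.
The remaining quadratic factors as (3·t − 13)(t − 4).

(3·t − 13)·(t + 8)·(t − 4)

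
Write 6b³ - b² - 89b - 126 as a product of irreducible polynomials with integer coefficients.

Among the possible rational roots, b = -2 is a root, so (b + 2) divides it; the quotient is 6b² - 13b - 63.
The remaining quadratic factors as (3b + 7)(2b - 9).

(2b - 9)(3b + 7)(b + 2)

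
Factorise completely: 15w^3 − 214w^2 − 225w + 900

(3w − 5)(5w + 12)(w − 15)

Testing divisors of the constant over divisors of the leading coefficient, w = 5/3 is a root, so (3w − 5) divides it; the quotient is 5w^2 − 63w − 180.
The remaining quadratic factors as (5w + 12)(w − 15).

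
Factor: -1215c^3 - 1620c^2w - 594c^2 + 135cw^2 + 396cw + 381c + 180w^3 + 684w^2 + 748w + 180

-(15c + 5w + 9)(9c + 12w + 4)(9c - 3w - 5)

Group: 9c(-135c^2 - 225cw - 141c - 60w^2 - 128w - 36) + (-3w - 5)(-135c^2 - 225cw - 141c - 60w^2 - 128w - 36); both groups contain (-135c^2 - 225cw - 141c - 60w^2 - 128w - 36), so (9c - 3w - 5) is a factor with cofactor -135c^2 - 225cw - 141c - 60w^2 - 128w - 36.
The cofactor groups again: -135c^2 - 225cw - 141c - 60w^2 - 128w - 36 = -15c(9c + 12w + 4) + (-5w - 9)(9c + 12w + 4); both groups contain (9c + 12w + 4), giving -(15c + 5w + 9)(9c + 12w + 4).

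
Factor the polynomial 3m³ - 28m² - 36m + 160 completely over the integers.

Testing divisors of the constant over divisors of the leading coefficient, m = 2 is a root, so (m - 2) divides it; the quotient is 3m² - 22m - 80.
The remaining quadratic factors as (m - 10)(3m + 8).

(3m + 8)(m - 10)(m - 2)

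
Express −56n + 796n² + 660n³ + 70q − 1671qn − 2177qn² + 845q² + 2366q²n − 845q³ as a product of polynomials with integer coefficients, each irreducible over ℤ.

−(13q − 11n − 14)(13q − 15n + 1)(5q − 4n)

Group: 13q(−65q² + 107qn + 70q − 44n² − 56n) + (−15n + 1)(−65q² + 107qn + 70q − 44n² − 56n); both groups contain (−65q² + 107qn + 70q − 44n² − 56n), so (13q − 15n + 1) is a factor with cofactor −65q² + 107qn + 70q − 44n² − 56n.
The cofactor groups again: −65q² + 107qn + 70q − 44n² − 56n = −13q(5q − 4n) + (11n + 14)(5q − 4n); both groups contain (5q − 4n), giving −(13q − 11n − 14)(5q − 4n).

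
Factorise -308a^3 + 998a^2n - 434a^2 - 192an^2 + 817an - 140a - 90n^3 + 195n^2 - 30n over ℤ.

Group: 11a(-28a^2 + 78an - 14a + 18n^2 - 3n) + (-5n + 10)(-28a^2 + 78an - 14a + 18n^2 - 3n); both groups contain (-28a^2 + 78an - 14a + 18n^2 - 3n), so (11a - 5n + 10) is a factor with cofactor -28a^2 + 78an - 14a + 18n^2 - 3n.
The cofactor groups again: -28a^2 + 78an - 14a + 18n^2 - 3n = -2a(14a + 3n) + (6n - 1)(14a + 3n); both groups contain (14a + 3n), giving -(2a - 6n + 1)(14a + 3n).

-(11a - 5n + 10)(14a + 3n)(2a - 6n + 1)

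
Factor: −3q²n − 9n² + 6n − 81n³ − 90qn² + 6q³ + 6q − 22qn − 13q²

(2q − 9n − 3)(3q + 9n − 2)(q + n)

Group: 2q(3q² + 12qn − 2q + 9n² − 2n) + (−9n − 3)(3q² + 12qn − 2q + 9n² − 2n); both groups contain (3q² + 12qn − 2q + 9n² − 2n), so (2q − 9n − 3) is a factor with cofactor 3q² + 12qn − 2q + 9n² − 2n.
The cofactor groups again: 3q² + 12qn − 2q + 9n² − 2n = 3q(q + n) + (9n − 2)(q + n); both groups contain (q + n), giving (3q + 9n − 2)(q + n).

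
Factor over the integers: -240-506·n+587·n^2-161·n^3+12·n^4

Among the possible rational roots, n = 8 is a root, giving the factor (n-8) and quotient 12·n^3-65·n^2+67·n+30.
Then n = 15/4 is a root, so (4·n-15) divides it; the quotient is 3·n^2-5·n-2.
The remaining quadratic factors as (n-2)(3·n+1).

(3·n+1)·(4·n-15)·(n-2)·(n-8)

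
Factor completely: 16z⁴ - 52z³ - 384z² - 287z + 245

Trying the rational-root candidates, z = -5/2 is a root, so (2z + 5) is a factor; dividing leaves 8z³ - 46z² - 77z + 49.
Next, z = 1/2 is a root, giving the factor (2z - 1) and quotient 4z² - 21z - 49.
The remaining quadratic factors as (z - 7)(4z + 7).

(2z + 5)(2z - 1)(4z + 7)(z - 7)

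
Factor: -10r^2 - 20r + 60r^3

10r(2r + 1)(3r - 2)

Pull out the common factor 10r, then factor the remaining trinomial.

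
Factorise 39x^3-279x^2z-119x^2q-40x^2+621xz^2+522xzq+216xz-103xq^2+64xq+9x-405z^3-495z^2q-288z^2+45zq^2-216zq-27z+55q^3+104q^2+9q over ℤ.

(3x-9z-11q-1)(13x-15z-5q-9)(x-3z+q)

Group: x(39x^2-162xz-158xq-40x+135z^2+210zq+96z+55q^2+104q+9) + (-3z+q)(39x^2-162xz-158xq-40x+135z^2+210zq+96z+55q^2+104q+9); both groups contain (39x^2-162xz-158xq-40x+135z^2+210zq+96z+55q^2+104q+9), so (x-3z+q) is a factor with cofactor 39x^2-162xz-158xq-40x+135z^2+210zq+96z+55q^2+104q+9.
The cofactor groups again: 39x^2-162xz-158xq-40x+135z^2+210zq+96z+55q^2+104q+9 = 13x(3x-9z-11q-1) + (-15z-5q-9)(3x-9z-11q-1); both groups contain (3x-9z-11q-1), giving (13x-15z-5q-9)(3x-9z-11q-1).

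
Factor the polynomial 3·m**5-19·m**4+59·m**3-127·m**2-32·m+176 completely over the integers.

By the rational root theorem, m = -1 is a root, giving the factor (m+1) and quotient 3·m**4-22·m**3+81·m**2-208·m+176.
Continuing, m = 4 is a root, so (m-4) divides it; the quotient is 3·m**3-10·m**2+41·m-44.
Continuing, m = 4/3 is a root, so (3·m-4) is a factor; dividing leaves m**2-2·m+11.
The quadratic m**2-2·m+11 has discriminant -40 < 0 and is irreducible over ℤ.

(3·m-4)·(m+1)·(m-4)·(m**2-2·m+11)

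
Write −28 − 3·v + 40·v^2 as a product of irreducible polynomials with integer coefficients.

(5·v + 4)·(8·v − 7)

Need a pair with product 40·(−28) = −1120 and sum −3: that's −35 and 32.
Split the middle term: 40·v^2 − 35·v + 32·v − 28 = 5·v·(8·v − 7) + 4·(8·v − 7).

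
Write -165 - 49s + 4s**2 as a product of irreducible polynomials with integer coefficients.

(4s + 11)(s - 15)

Need a pair with product 4·(-165) = -660 and sum -49: that's -60 and 11.
Split the middle term: 4s**2 - 60s + 11s - 165 = 4s(s - 15) + 11(s - 15).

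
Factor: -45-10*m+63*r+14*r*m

Group as (14*r*m+63*r) + (-10*m-45) = 7*r*(2*m+9) - 5*(2*m+9).
Both groups share the factor (2*m+9).

(2*m+9)*(7*r-5)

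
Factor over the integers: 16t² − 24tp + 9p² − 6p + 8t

(4t − 3p)(4t − 3p + 2)

Group: 4t(4t − 3p) + (−3p + 2)(4t − 3p); both groups contain (4t − 3p).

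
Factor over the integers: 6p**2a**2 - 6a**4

Factor out 6a**2, leaving p**2 - a**2, which is a difference of two squares.

6a**2(p - a)(p + a)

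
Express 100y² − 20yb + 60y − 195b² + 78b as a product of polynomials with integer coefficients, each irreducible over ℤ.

Group: 10y(10y − 15b + 6) + 13b(10y − 15b + 6); both groups contain (10y − 15b + 6).

(10y − 15b + 6)(10y + 13b)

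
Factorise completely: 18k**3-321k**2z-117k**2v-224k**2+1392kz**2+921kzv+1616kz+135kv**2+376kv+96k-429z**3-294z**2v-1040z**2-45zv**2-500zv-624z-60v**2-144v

Group: 2k(9k**2-102kz-45kv-112k+33z**2+15zv+80z+20v+48) + (-13z-3v)(9k**2-102kz-45kv-112k+33z**2+15zv+80z+20v+48); both groups contain (9k**2-102kz-45kv-112k+33z**2+15zv+80z+20v+48), so (2k-13z-3v) is a factor with cofactor 9k**2-102kz-45kv-112k+33z**2+15zv+80z+20v+48.
The cofactor groups again: 9k**2-102kz-45kv-112k+33z**2+15zv+80z+20v+48 = 9k(k-11z-5v-12) + (-3z-4)(k-11z-5v-12); both groups contain (k-11z-5v-12), giving (9k-3z-4)(k-11z-5v-12).

(2k-13z-3v)(9k-3z-4)(k-11z-5v-12)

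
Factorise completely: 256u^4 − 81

(4u)⁴ − (3)⁴ = ((4u)² − (3)²)((4u)² + (3)²); the first factor splits again, the second (16u^2 + 9) is irreducible.

(4u + 3)(4u − 3)(16u^2 + 9)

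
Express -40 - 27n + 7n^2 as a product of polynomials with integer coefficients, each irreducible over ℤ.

Need a pair with product 7·(-40) = -280 and sum -27: that's 8 and -35.
Split the middle term: 7n^2 + 8n - 35n - 40 = n(7n + 8) - 5(7n + 8).

(7n + 8)(n - 5)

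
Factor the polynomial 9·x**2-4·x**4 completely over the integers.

Pull out the common factor x**2, leaving -4·x**2+9.
Recognize a difference of squares with the parts 3 and 2·x.

-x**2·(2·x+3)·(2·x-3)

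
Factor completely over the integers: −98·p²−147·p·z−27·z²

−(14·p+3·z)·(7·p+9·z)

Group: −14·p·(7·p+9·z) − 3·z·(7·p+9·z); both groups contain (7·p+9·z).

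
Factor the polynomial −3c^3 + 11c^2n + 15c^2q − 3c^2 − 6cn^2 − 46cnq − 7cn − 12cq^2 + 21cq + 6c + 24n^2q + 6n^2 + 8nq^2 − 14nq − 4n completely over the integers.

−(3c − 2n)(c − 3n − q + 2)(c − 4q − 1)

Group: c(−3c^2 + 2cn + 12cq + 3c − 8nq − 2n) + (−3n − q + 2)(−3c^2 + 2cn + 12cq + 3c − 8nq − 2n); both groups contain (−3c^2 + 2cn + 12cq + 3c − 8nq − 2n), so (c − 3n − q + 2) is a factor with cofactor −3c^2 + 2cn + 12cq + 3c − 8nq − 2n.
The cofactor groups again: −3c^2 + 2cn + 12cq + 3c − 8nq − 2n = −3c(c − 4q − 1) + 2n(c − 4q − 1); both groups contain (c − 4q − 1), giving −(3c − 2n)(c − 4q − 1).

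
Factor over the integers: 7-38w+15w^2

Need a pair with product 15·7 = 105 and sum -38: that's -35 and -3.
Split the middle term: 15w^2-35w - 3w+7 = 5w(3w-7) - (3w-7).

(3w-7)(5w-1)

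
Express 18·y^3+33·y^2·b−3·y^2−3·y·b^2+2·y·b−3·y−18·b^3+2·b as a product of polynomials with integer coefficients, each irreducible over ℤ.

(3·y−2·b)·(2·y+3·b−1)·(3·y+3·b+1)

Group: 3·y·(6·y^2+15·y·b−y+9·b^2−1) − 2·b·(6·y^2+15·y·b−y+9·b^2−1); both groups contain (6·y^2+15·y·b−y+9·b^2−1), so (3·y−2·b) is a factor with cofactor 6·y^2+15·y·b−y+9·b^2−1.
The cofactor groups again: 6·y^2+15·y·b−y+9·b^2−1 = 2·y·(3·y+3·b+1) + (3·b−1)·(3·y+3·b+1); both groups contain (3·y+3·b+1), giving (2·y+3·b−1)·(3·y+3·b+1).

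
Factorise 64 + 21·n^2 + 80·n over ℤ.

(3·n + 8)·(7·n + 8)

Need a pair with product 21·64 = 1344 and sum 80: that's 24 and 56.
Split the middle term: 21·n^2 + 24·n + 56·n + 64 = 3·n·(7·n + 8) + 8·(7·n + 8).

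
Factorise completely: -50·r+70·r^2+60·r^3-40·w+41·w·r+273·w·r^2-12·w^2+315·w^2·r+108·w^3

(9·w+3·r+5)·(3·w+4·r-2)·(4·w+5·r)

Group: 9·w·(12·w^2+31·w·r-8·w+20·r^2-10·r) + (3·r+5)·(12·w^2+31·w·r-8·w+20·r^2-10·r); both groups contain (12·w^2+31·w·r-8·w+20·r^2-10·r), so (9·w+3·r+5) is a factor with cofactor 12·w^2+31·w·r-8·w+20·r^2-10·r.
The cofactor groups again: 12·w^2+31·w·r-8·w+20·r^2-10·r = 3·w·(4·w+5·r) + (4·r-2)·(4·w+5·r); both groups contain (4·w+5·r), giving (3·w+4·r-2)·(4·w+5·r).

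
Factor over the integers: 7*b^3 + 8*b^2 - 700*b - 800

(7*b + 8)*(b + 10)*(b - 10)

Trying the rational-root candidates, b = -8/7 is a root, so (7*b + 8) divides it; the quotient is b^2 - 100.
The remaining quadratic factors as (b - 10)(b + 10).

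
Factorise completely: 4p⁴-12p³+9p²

p²(2p-3)²

Factor out p² first: what remains is 4p²-12p+9.
Recognize a perfect-square trinomial with the parts 3 and 2p.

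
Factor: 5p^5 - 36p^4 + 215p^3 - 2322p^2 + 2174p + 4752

Testing divisors of the constant over divisors of the leading coefficient, p = -1 is a root, so (p + 1) is a factor; dividing leaves 5p^4 - 41p^3 + 256p^2 - 2578p + 4752.
Next, p = 8 is a root, giving the factor (p - 8) and quotient 5p^3 - p^2 + 248p - 594.
Next, p = 11/5 is a root, so (5p - 11) is a factor; dividing leaves p^2 + 2p + 54.
The quadratic p^2 + 2p + 54 has discriminant -212 < 0 and is irreducible over ℤ.

(5p - 11)(p + 1)(p - 8)(p^2 + 2p + 54)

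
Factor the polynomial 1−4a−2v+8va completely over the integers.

(2v−1)(4a−1)

Group as (8va−2v) + (−4a+1) = 2v(4a−1) − (4a−1).
Both groups share the factor (4a−1).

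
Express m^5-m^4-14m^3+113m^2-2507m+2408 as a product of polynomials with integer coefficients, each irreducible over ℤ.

(m+8)(m-1)(m-7)(m^2-m+43)

Among the possible rational roots, m = -8 is a root, so (m+8) divides it; the quotient is m^4-9m^3+58m^2-351m+301.
Next, m = 1 is a root, so (m-1) divides it; the quotient is m^3-8m^2+50m-301.
Next, m = 7 is a root, so (m-7) is a factor; dividing leaves m^2-m+43.
The quadratic m^2-m+43 has discriminant -171 < 0 and is irreducible over ℤ.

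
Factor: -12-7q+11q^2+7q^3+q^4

(q+1)(q+3)(q+4)(q-1)

By the rational root theorem, q = -4 is a root, so (q+4) is a factor; dividing leaves q^3+3q^2-q-3.
Then q = 1 is a root, giving the factor (q-1) and quotient q^2+4q+3.
The remaining quadratic factors as (q+3)(q+1).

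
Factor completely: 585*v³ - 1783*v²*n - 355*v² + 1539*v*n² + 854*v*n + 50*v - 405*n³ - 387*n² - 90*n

(9*v - 5*n - 2)*(13*v - 9*n - 5)*(5*v - 9*n)

Group: 9*v*(65*v² - 162*v*n - 25*v + 81*n² + 45*n) + (-5*n - 2)*(65*v² - 162*v*n - 25*v + 81*n² + 45*n); both groups contain (65*v² - 162*v*n - 25*v + 81*n² + 45*n), so (9*v - 5*n - 2) is a factor with cofactor 65*v² - 162*v*n - 25*v + 81*n² + 45*n.
The cofactor groups again: 65*v² - 162*v*n - 25*v + 81*n² + 45*n = 5*v*(13*v - 9*n - 5) - 9*n*(13*v - 9*n - 5); both groups contain (13*v - 9*n - 5), giving (5*v - 9*n)*(13*v - 9*n - 5).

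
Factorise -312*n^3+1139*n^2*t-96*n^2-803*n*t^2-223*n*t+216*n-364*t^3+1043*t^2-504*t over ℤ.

Group: 13*n*(-24*n^2+95*n*t-24*n-91*t^2+56*t) + (4*t-9)*(-24*n^2+95*n*t-24*n-91*t^2+56*t); both groups contain (-24*n^2+95*n*t-24*n-91*t^2+56*t), so (13*n+4*t-9) is a factor with cofactor -24*n^2+95*n*t-24*n-91*t^2+56*t.
The cofactor groups again: -24*n^2+95*n*t-24*n-91*t^2+56*t = -8*n*(3*n-7*t) + (13*t-8)*(3*n-7*t); both groups contain (3*n-7*t), giving -(8*n-13*t+8)*(3*n-7*t).

-(13*n+4*t-9)*(3*n-7*t)*(8*n-13*t+8)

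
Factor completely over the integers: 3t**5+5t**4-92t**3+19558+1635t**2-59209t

(3t-1)(t+14)(t-11)(t**2-t+127)

Trying the rational-root candidates, t = -14 is a root, so (t+14) is a factor; dividing leaves 3t**4-37t**3+426t**2-4329t+1397.
Continuing, t = 11 is a root, so (t-11) is a factor; dividing leaves 3t**3-4t**2+382t-127.
Next, t = 1/3 is a root, so (3t-1) is a factor; dividing leaves t**2-t+127.
The quadratic t**2-t+127 has discriminant -507 < 0 and is irreducible over ℤ.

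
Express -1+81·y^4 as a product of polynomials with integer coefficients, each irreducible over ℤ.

Write as (9·y^2)² − (1)², then factor 9·y^2-1 once more.

(3·y+1)·(3·y-1)·(9·y^2+1)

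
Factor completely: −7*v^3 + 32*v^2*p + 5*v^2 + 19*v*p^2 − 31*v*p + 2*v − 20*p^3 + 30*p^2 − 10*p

−(7*v − 4*p + 2)*(v − 5*p)*(v + p − 1)

Group: v*(−7*v^2 + 39*v*p − 2*v − 20*p^2 + 10*p) + (p − 1)*(−7*v^2 + 39*v*p − 2*v − 20*p^2 + 10*p); both groups contain (−7*v^2 + 39*v*p − 2*v − 20*p^2 + 10*p), so (v + p − 1) is a factor with cofactor −7*v^2 + 39*v*p − 2*v − 20*p^2 + 10*p.
The cofactor groups again: −7*v^2 + 39*v*p − 2*v − 20*p^2 + 10*p = −7*v*(v − 5*p) + (4*p − 2)*(v − 5*p); both groups contain (v − 5*p), giving −(7*v − 4*p + 2)*(v − 5*p).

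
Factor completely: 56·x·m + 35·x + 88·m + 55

(7·x + 11)·(8·m + 5)

Group as (56·x·m + 35·x) + (88·m + 55) = 7·x·(8·m + 5) + 11·(8·m + 5).
Both groups share the factor (8·m + 5).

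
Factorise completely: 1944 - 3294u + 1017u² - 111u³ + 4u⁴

(4u - 3)(u - 12)(u - 6)(u - 9)

Trying the rational-root candidates, u = 3/4 is a root, so (4u - 3) divides it; the quotient is u³ - 27u² + 234u - 648.
Then u = 6 is a root, giving the factor (u - 6) and quotient u² - 21u + 108.
The remaining quadratic factors as (u - 9)(u - 12).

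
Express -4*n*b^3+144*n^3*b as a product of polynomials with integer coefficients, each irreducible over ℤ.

Factor out 4*n*b, leaving 36*n^2-b^2, which is a difference of two squares.

4*b*n*(6*n-b)*(6*n+b)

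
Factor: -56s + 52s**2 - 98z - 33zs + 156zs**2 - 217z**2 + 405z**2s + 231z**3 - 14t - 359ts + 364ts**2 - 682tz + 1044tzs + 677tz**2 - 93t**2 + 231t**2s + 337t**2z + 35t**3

Group: 7t(5t**2 + 46tz + 33ts - 14t + 77z**2 + 135zs - 98z + 52s**2 - 56s) + (3z + 1)(5t**2 + 46tz + 33ts - 14t + 77z**2 + 135zs - 98z + 52s**2 - 56s); both groups contain (5t**2 + 46tz + 33ts - 14t + 77z**2 + 135zs - 98z + 52s**2 - 56s), so (7t + 3z + 1) is a factor with cofactor 5t**2 + 46tz + 33ts - 14t + 77z**2 + 135zs - 98z + 52s**2 - 56s.
The cofactor groups again: 5t**2 + 46tz + 33ts - 14t + 77z**2 + 135zs - 98z + 52s**2 - 56s = 5t(t + 7z + 4s) + (11z + 13s - 14)(t + 7z + 4s); both groups contain (t + 7z + 4s), giving (5t + 11z + 13s - 14)(t + 7z + 4s).

(5t + 11z + 13s - 14)(t + 7z + 4s)(7t + 3z + 1)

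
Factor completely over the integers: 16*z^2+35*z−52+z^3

(z+13)*(z+4)*(z−1)

By the rational root theorem, z = −13 is a root, giving the factor (z+13) and quotient z^2+3*z−4.
The remaining quadratic factors as (z+4)(z−1).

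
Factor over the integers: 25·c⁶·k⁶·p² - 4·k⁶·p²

k⁶·p²·(5·c³ + 2)·(5·c³ - 2)

Pull out the common factor k⁶·p², leaving 25·c⁶ - 4.
Recognize a difference of squares with the parts 5·c³ and 2.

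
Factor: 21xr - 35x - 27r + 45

Group as (21xr - 35x) + (-27r + 45) = 7x(3r - 5) - 9(3r - 5).
Both groups share the factor (3r - 5).

(3r - 5)(7x - 9)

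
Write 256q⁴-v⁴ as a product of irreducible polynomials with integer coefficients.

(4q+v)(4q-v)(16q²+v²)

(4q)⁴ − (v)⁴ = ((4q)² − (v)²)((4q)² + (v)²); the first factor splits again, the second (16q²+v²) is irreducible.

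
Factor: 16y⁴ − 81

Write as (4y²)² − (9)², then factor 4y² − 9 once more.

(2y + 3)(2y − 3)(4y² + 9)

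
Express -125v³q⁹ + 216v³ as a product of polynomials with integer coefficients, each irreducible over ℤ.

-v³(5q³ - 6)(25q⁶ + 30q³ + 36)

Pull out the common factor v³, leaving -125q⁹ + 216.
Recognize a difference of cubes with the parts 6 and 5q³.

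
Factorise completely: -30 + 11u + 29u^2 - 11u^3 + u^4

Among the possible rational roots, u = 5 is a root, giving the factor (u - 5) and quotient u^3 - 6u^2 - u + 6.
Then u = 6 is a root, so (u - 6) is a factor; dividing leaves u^2 - 1.
The remaining quadratic factors as (u + 1)(u - 1).

(u + 1)(u - 1)(u - 5)(u - 6)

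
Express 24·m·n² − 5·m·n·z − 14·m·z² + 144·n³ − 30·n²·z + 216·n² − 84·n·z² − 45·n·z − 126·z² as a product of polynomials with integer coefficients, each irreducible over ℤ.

(3·n + 2·z)·(8·n − 7·z)·(m + 6·n + 9)

Group: m·(24·n² − 5·n·z − 14·z²) + (6·n + 9)·(24·n² − 5·n·z − 14·z²); both groups contain (24·n² − 5·n·z − 14·z²), so (m + 6·n + 9) is a factor with cofactor 24·n² − 5·n·z − 14·z².
The cofactor groups again: 24·n² − 5·n·z − 14·z² = 8·n·(3·n + 2·z) − 7·z·(3·n + 2·z); both groups contain (3·n + 2·z), giving (8·n − 7·z)·(3·n + 2·z).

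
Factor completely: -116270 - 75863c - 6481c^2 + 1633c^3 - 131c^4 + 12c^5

(3c + 7)(4c + 11)(c - 10)(c^2 - 6c + 151)

Testing divisors of the constant over divisors of the leading coefficient, c = 10 is a root, giving the factor (c - 10) and quotient 12c^4 - 11c^3 + 1523c^2 + 8749c + 11627.
Next, c = -7/3 is a root, so (3c + 7) divides it; the quotient is 4c^3 - 13c^2 + 538c + 1661.
Then c = -11/4 is a root, so (4c + 11) divides it; the quotient is c^2 - 6c + 151.
The quadratic c^2 - 6c + 151 has discriminant -568 < 0 and is irreducible over ℤ.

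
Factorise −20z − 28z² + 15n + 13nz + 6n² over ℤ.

(2n + 7z + 5)(3n − 4z)

Group: 3n(2n + 7z + 5) − 4z(2n + 7z + 5); both groups contain (2n + 7z + 5).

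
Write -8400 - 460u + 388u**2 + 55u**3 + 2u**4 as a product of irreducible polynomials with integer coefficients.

Among the possible rational roots, u = -15/2 is a root, so (2u + 15) is a factor; dividing leaves u**3 + 20u**2 + 44u - 560.
Continuing, u = -14 is a root, giving the factor (u + 14) and quotient u**2 + 6u - 40.
The remaining quadratic factors as (u + 10)(u - 4).

(2u + 15)(u + 10)(u + 14)(u - 4)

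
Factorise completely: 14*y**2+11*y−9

Need a pair with product 14·(−9) = −126 and sum 11: that's −7 and 18.
Split the middle term: 14*y**2−7*y + 18*y−9 = 7*y*(2*y−1) + 9*(2*y−1).

(2*y−1)*(7*y+9)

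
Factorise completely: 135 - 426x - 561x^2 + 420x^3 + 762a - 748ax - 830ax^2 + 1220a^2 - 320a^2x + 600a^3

Group: 6a(100a^2 - 170ax + 120a + 60x^2 - 123x + 27) + (7x + 5)(100a^2 - 170ax + 120a + 60x^2 - 123x + 27); both groups contain (100a^2 - 170ax + 120a + 60x^2 - 123x + 27), so (6a + 7x + 5) is a factor with cofactor 100a^2 - 170ax + 120a + 60x^2 - 123x + 27.
The cofactor groups again: 100a^2 - 170ax + 120a + 60x^2 - 123x + 27 = 10a(10a - 5x + 9) + (-12x + 3)(10a - 5x + 9); both groups contain (10a - 5x + 9), giving (10a - 12x + 3)(10a - 5x + 9).

(10a - 12x + 3)(10a - 5x + 9)(6a + 7x + 5)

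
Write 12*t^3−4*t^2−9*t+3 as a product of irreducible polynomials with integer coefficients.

(3*t−1)*(4*t^2−3)

Group as (12*t^3−9*t) + (−4*t^2+3) = 3*t*(4*t^2−3) − (4*t^2−3).
Both groups share the factor (4*t^2−3).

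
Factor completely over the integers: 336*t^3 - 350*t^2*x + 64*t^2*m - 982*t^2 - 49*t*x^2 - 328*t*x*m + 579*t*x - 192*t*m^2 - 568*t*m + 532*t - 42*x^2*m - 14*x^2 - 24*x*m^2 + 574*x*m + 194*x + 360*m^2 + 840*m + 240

Group: 8*t*(42*t^2 - 49*t*x + 8*t*m - 44*t - 42*x*m - 14*x - 24*m^2 - 56*m - 16) + (x - 15)*(42*t^2 - 49*t*x + 8*t*m - 44*t - 42*x*m - 14*x - 24*m^2 - 56*m - 16); both groups contain (42*t^2 - 49*t*x + 8*t*m - 44*t - 42*x*m - 14*x - 24*m^2 - 56*m - 16), so (8*t + x - 15) is a factor with cofactor 42*t^2 - 49*t*x + 8*t*m - 44*t - 42*x*m - 14*x - 24*m^2 - 56*m - 16.
The cofactor groups again: 42*t^2 - 49*t*x + 8*t*m - 44*t - 42*x*m - 14*x - 24*m^2 - 56*m - 16 = 6*t*(7*t + 6*m + 2) + (-7*x - 4*m - 8)*(7*t + 6*m + 2); both groups contain (7*t + 6*m + 2), giving (6*t - 7*x - 4*m - 8)*(7*t + 6*m + 2).

(6*t - 7*x - 4*m - 8)*(7*t + 6*m + 2)*(8*t + x - 15)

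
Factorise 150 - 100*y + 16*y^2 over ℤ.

Pull out the common factor 2, then factor the remaining trinomial.

2*(2*y - 5)*(4*y - 15)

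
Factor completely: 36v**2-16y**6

Pull out the common factor 4, leaving -4y**6+9v**2.
Recognize a difference of squares with the parts 3v and 2y**3.

-4(2y**3-3v)(2y**3+3v)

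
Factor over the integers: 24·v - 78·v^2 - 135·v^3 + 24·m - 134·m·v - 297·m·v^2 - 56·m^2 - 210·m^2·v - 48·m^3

Group: m·(-48·m^2 - 162·m·v - 56·m - 135·v^2 - 78·v + 24) + v·(-48·m^2 - 162·m·v - 56·m - 135·v^2 - 78·v + 24); both groups contain (-48·m^2 - 162·m·v - 56·m - 135·v^2 - 78·v + 24), so (m + v) is a factor with cofactor -48·m^2 - 162·m·v - 56·m - 135·v^2 - 78·v + 24.
The cofactor groups again: -48·m^2 - 162·m·v - 56·m - 135·v^2 - 78·v + 24 = -6·m·(8·m + 15·v + 12) + (-9·v + 2)·(8·m + 15·v + 12); both groups contain (8·m + 15·v + 12), giving -(6·m + 9·v - 2)·(8·m + 15·v + 12).

-(6·m + 9·v - 2)·(8·m + 15·v + 12)·(m + v)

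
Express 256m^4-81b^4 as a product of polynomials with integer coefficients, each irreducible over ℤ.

(4m-3b)(4m+3b)(16m^2+9b^2)

Difference of squares twice: with A = 4m and B = 3b, A⁴ − B⁴ = (A² − B²)(A² + B²), and A² − B² factors again.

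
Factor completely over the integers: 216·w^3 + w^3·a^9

w^3·(a^3 + 6)·(a^6 - 6·a^3 + 36)

Factor out w^3 first: what remains is a^9 + 216.
Recognize a sum of cubes with the parts 6 and a^3.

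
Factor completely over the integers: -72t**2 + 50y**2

Pull out the common factor 2; 25y**2 - 36t**2 is a difference of squares.

2(5y - 6t)(5y + 6t)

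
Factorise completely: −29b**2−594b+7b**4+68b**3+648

By the rational root theorem, b = 9/7 is a root, giving the factor (7b−9) and quotient b**3+11b**2+10b−72.
Then b = −9 is a root, so (b+9) divides it; the quotient is b**2+2b−8.
The remaining quadratic factors as (b−2)(b+4).

(7b−9)(b+4)(b+9)(b−2)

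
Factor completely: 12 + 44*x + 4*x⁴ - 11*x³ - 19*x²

Among the possible rational roots, x = 2 is a root, so (x - 2) divides it; the quotient is 4*x³ - 3*x² - 25*x - 6.
Then x = 3 is a root, giving the factor (x - 3) and quotient 4*x² + 9*x + 2.
The remaining quadratic factors as (4*x + 1)(x + 2).

(4*x + 1)*(x + 2)*(x - 2)*(x - 3)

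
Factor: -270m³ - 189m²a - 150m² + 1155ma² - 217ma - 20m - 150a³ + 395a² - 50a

-(9m - 15a + 2)(15m - 2a + 5)(2m + 5a)

Group: 15m(-18m² - 15ma - 4m + 75a² - 10a) + (-2a + 5)(-18m² - 15ma - 4m + 75a² - 10a); both groups contain (-18m² - 15ma - 4m + 75a² - 10a), so (15m - 2a + 5) is a factor with cofactor -18m² - 15ma - 4m + 75a² - 10a.
The cofactor groups again: -18m² - 15ma - 4m + 75a² - 10a = -2m(9m - 15a + 2) - 5a(9m - 15a + 2); both groups contain (9m - 15a + 2), giving -(2m + 5a)(9m - 15a + 2).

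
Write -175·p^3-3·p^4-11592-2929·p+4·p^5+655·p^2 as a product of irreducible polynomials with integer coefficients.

Testing divisors of the constant over divisors of the leading coefficient, p = 7 is a root, so (p-7) divides it; the quotient is 4·p^4+25·p^3+655·p+1656.
Continuing, p = -9/4 is a root, giving the factor (4·p+9) and quotient p^3+4·p^2-9·p+184.
Next, p = -8 is a root, so (p+8) divides it; the quotient is p^2-4·p+23.
The quadratic p^2-4·p+23 has discriminant -76 < 0 and is irreducible over ℤ.

(4·p+9)·(p+8)·(p-7)·(p^2-4·p+23)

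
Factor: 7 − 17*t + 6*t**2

Need a pair with product 6·7 = 42 and sum −17: that's −3 and −14.
Split the middle term: 6*t**2 − 3*t − 14*t + 7 = 3*t*(2*t − 1) − 7*(2*t − 1).

(2*t − 1)*(3*t − 7)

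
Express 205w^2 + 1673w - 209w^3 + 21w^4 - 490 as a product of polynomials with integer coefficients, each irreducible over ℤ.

Testing divisors of the constant over divisors of the leading coefficient, w = -7/3 is a root, so (3w + 7) is a factor; dividing leaves 7w^3 - 86w^2 + 269w - 70.
Continuing, w = 5 is a root, giving the factor (w - 5) and quotient 7w^2 - 51w + 14.
The remaining quadratic factors as (w - 7)(7w - 2).

(3w + 7)(7w - 2)(w - 5)(w - 7)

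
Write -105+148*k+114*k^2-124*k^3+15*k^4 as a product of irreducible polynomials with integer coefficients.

Trying the rational-root candidates, k = 3/5 is a root, giving the factor (5*k-3) and quotient 3*k^3-23*k^2+9*k+35.
Continuing, k = 7 is a root, so (k-7) is a factor; dividing leaves 3*k^2-2*k-5.
The remaining quadratic factors as (3*k-5)(k+1).

(3*k-5)*(5*k-3)*(k+1)*(k-7)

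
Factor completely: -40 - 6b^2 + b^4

Substitute u = b^2 to get a quadratic in u, then factor.
b^2 + 4 is irreducible over ℤ (sum of squares).
b^2 - 10 is irreducible over ℤ (10 is not a perfect square).

(b^2 + 4)(b^2 - 10)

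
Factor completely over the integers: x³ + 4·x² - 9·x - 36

Trying the rational-root candidates, x = 3 is a root, so (x - 3) divides it; the quotient is x² + 7·x + 12.
The remaining quadratic factors as (x + 3)(x + 4).

(x + 3)·(x + 4)·(x - 3)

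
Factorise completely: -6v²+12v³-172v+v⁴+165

Among the possible rational roots, v = 1 is a root, giving the factor (v-1) and quotient v³+13v²+7v-165.
Continuing, v = 3 is a root, so (v-3) is a factor; dividing leaves v²+16v+55.
The remaining quadratic factors as (v+5)(v+11).

(v+11)(v+5)(v-1)(v-3)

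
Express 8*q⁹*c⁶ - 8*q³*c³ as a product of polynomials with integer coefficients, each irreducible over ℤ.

8*c³*q³*(q²*c - 1)*(q⁴*c² + q²*c + 1)

Factor out 8*q³*c³ first: what remains is q⁶*c³ - 1.
Recognize a difference of cubes with the parts q²*c and 1.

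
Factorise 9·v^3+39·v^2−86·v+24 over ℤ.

By the rational root theorem, v = 1/3 is a root, so (3·v−1) divides it; the quotient is 3·v^2+14·v−24.
The remaining quadratic factors as (3·v−4)(v+6).

(3·v−1)·(3·v−4)·(v+6)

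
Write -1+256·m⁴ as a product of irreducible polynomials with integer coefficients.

(4·m+1)·(4·m-1)·(16·m²+1)

(4·m)⁴ − (1)⁴ = ((4·m)² − (1)²)((4·m)² + (1)²); the first factor splits again, the second (16·m²+1) is irreducible.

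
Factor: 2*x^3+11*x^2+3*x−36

Trying the rational-root candidates, x = −4 is a root, giving the factor (x+4) and quotient 2*x^2+3*x−9.
The remaining quadratic factors as (2*x−3)(x+3).

(2*x−3)*(x+3)*(x+4)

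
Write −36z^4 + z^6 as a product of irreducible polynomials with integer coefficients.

z^4(z + 6)(z − 6)

Pull out the common factor z^4, leaving z^2 − 36.
Recognize a difference of squares with the parts z and 6.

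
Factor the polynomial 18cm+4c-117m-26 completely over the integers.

(2c-13)(9m+2)

Group as (18cm+4c) + (-117m-26) = 2c(9m+2) - 13(9m+2).
Both groups share the factor (9m+2).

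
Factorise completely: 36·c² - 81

Every term has a factor of 9. Then 4·c² - 9 = (2·c)² − (3)².

9·(2·c + 3)·(2·c - 3)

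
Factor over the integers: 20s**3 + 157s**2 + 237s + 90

Trying the rational-root candidates, s = −6 is a root, giving the factor (s + 6) and quotient 20s**2 + 37s + 15.
The remaining quadratic factors as (5s + 3)(4s + 5).

(4s + 5)(5s + 3)(s + 6)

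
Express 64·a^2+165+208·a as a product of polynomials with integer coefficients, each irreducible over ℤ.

(8·a+11)·(8·a+15)

Need a pair with product 64·165 = 10560 and sum 208: that's 120 and 88.
Split the middle term: 64·a^2+120·a + 88·a+165 = 8·a·(8·a+15) + 11·(8·a+15).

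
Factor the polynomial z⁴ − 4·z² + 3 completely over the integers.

(z + 1)·(z − 1)·(z² − 3)

Substitute u = z² to get a quadratic in u, then factor.
z² − 1 is a difference of squares.
z² − 3 is irreducible over ℤ (3 is not a perfect square).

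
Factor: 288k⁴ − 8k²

8k²(6k + 1)(6k − 1)

Every term has a factor of 8k². Then 36k² − 1 = (6k)² − (1)².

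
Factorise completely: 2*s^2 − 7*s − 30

Need a pair with product 2·(−30) = −60 and sum −7: that's −12 and 5.
Split the middle term: 2*s^2 − 12*s + 5*s − 30 = 2*s*(s − 6) + 5*(s − 6).

(2*s + 5)*(s − 6)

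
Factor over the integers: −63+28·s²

7·(2·s+3)·(2·s−3)

Factor out 7, leaving 4·s²−9, which is a difference of two squares.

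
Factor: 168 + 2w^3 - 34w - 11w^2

Among the possible rational roots, w = 6 is a root, so (w - 6) is a factor; dividing leaves 2w^2 + w - 28.
The remaining quadratic factors as (w + 4)(2w - 7).

(2w - 7)(w + 4)(w - 6)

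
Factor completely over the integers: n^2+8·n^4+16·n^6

Factor out n^2 first: what remains is 16·n^4+8·n^2+1.
Recognize a perfect-square trinomial with the parts 1 and 4·n^2.

n^2·(4·n^2+1)^2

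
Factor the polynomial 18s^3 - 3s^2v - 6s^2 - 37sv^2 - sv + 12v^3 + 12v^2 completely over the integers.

(2s + 3v)(3s - 4v)(3s - v - 1)

Group: 2s(9s^2 - 15sv - 3s + 4v^2 + 4v) + 3v(9s^2 - 15sv - 3s + 4v^2 + 4v); both groups contain (9s^2 - 15sv - 3s + 4v^2 + 4v), so (2s + 3v) is a factor with cofactor 9s^2 - 15sv - 3s + 4v^2 + 4v.
The cofactor groups again: 9s^2 - 15sv - 3s + 4v^2 + 4v = 3s(3s - 4v) + (-v - 1)(3s - 4v); both groups contain (3s - 4v), giving (3s - v - 1)(3s - 4v).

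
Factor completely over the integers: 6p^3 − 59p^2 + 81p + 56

(2p + 1)(3p − 7)(p − 8)

Testing divisors of the constant over divisors of the leading coefficient, p = −1/2 is a root, so (2p + 1) divides it; the quotient is 3p^2 − 31p + 56.
The remaining quadratic factors as (3p − 7)(p − 8).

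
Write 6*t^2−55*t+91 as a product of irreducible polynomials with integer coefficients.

Need a pair with product 6·91 = 546 and sum −55: that's −42 and −13.
Split the middle term: 6*t^2−42*t − 13*t+91 = 6*t*(t−7) − 13*(t−7).

(6*t−13)*(t−7)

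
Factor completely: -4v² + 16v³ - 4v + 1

(2v + 1)(2v - 1)(4v - 1)

Group as (16v³ - 4v) + (-4v² + 1) = 4v(4v² - 1) - (4v² - 1).
Both groups share the factor (4v² - 1).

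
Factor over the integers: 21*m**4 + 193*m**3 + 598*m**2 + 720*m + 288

By the rational root theorem, m = -4 is a root, so (m + 4) divides it; the quotient is 21*m**3 + 109*m**2 + 162*m + 72.
Then m = -4/3 is a root, so (3*m + 4) divides it; the quotient is 7*m**2 + 27*m + 18.
The remaining quadratic factors as (7*m + 6)(m + 3).

(3*m + 4)*(7*m + 6)*(m + 3)*(m + 4)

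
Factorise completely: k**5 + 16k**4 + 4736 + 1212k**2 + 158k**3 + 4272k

(k + 2)(k + 4)(k + 8)(k**2 + 2k + 74)

Testing divisors of the constant over divisors of the leading coefficient, k = -8 is a root, so (k + 8) divides it; the quotient is k**4 + 8k**3 + 94k**2 + 460k + 592.
Continuing, k = -4 is a root, so (k + 4) divides it; the quotient is k**3 + 4k**2 + 78k + 148.
Next, k = -2 is a root, giving the factor (k + 2) and quotient k**2 + 2k + 74.
The quadratic k**2 + 2k + 74 has discriminant -292 < 0 and is irreducible over ℤ.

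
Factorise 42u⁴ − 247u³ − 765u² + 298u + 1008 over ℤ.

(6u − 7)(7u + 9)(u + 2)(u − 8)

Trying the rational-root candidates, u = −9/7 is a root, so (7u + 9) is a factor; dividing leaves 6u³ − 43u² − 54u + 112.
Then u = 7/6 is a root, giving the factor (6u − 7) and quotient u² − 6u − 16.
The remaining quadratic factors as (u + 2)(u − 8).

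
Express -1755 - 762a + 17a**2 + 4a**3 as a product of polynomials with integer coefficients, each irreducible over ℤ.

Trying the rational-root candidates, a = 13 is a root, so (a - 13) is a factor; dividing leaves 4a**2 + 69a + 135.
The remaining quadratic factors as (4a + 9)(a + 15).

(4a + 9)(a + 15)(a - 13)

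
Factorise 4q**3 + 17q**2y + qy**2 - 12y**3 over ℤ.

(4q - 3y)(q + 4y)(q + y)

Group: 4q(q**2 + 5qy + 4y**2) - 3y(q**2 + 5qy + 4y**2); both groups contain (q**2 + 5qy + 4y**2), so (4q - 3y) is a factor with cofactor q**2 + 5qy + 4y**2.
The cofactor groups again: q**2 + 5qy + 4y**2 = q(q + 4y) + y(q + 4y); both groups contain (q + 4y), giving (q + y)(q + 4y).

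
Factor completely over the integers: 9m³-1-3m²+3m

(3m-1)(3m²+1)

Group as (9m³+3m) + (-3m²-1) = 3m(3m²+1) - (3m²+1).
Both groups share the factor (3m²+1).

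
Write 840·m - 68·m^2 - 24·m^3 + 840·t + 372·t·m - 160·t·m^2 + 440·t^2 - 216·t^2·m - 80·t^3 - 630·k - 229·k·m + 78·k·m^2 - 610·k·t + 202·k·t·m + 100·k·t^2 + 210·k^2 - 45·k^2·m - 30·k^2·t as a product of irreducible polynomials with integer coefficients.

-(3·k - 4·t - 4·m)·(2·t + 3·m - 14)·(5·k - 10·t - 2·m - 15)

Group: 3·k·(-10·k·t - 15·k·m + 70·k + 20·t^2 + 34·t·m - 110·t + 6·m^2 + 17·m - 210) + (-4·t - 4·m)·(-10·k·t - 15·k·m + 70·k + 20·t^2 + 34·t·m - 110·t + 6·m^2 + 17·m - 210); both groups contain (-10·k·t - 15·k·m + 70·k + 20·t^2 + 34·t·m - 110·t + 6·m^2 + 17·m - 210), so (3·k - 4·t - 4·m) is a factor with cofactor -10·k·t - 15·k·m + 70·k + 20·t^2 + 34·t·m - 110·t + 6·m^2 + 17·m - 210.
The cofactor groups again: -10·k·t - 15·k·m + 70·k + 20·t^2 + 34·t·m - 110·t + 6·m^2 + 17·m - 210 = -2·t·(5·k - 10·t - 2·m - 15) + (-3·m + 14)·(5·k - 10·t - 2·m - 15); both groups contain (5·k - 10·t - 2·m - 15), giving -(2·t + 3·m - 14)·(5·k - 10·t - 2·m - 15).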